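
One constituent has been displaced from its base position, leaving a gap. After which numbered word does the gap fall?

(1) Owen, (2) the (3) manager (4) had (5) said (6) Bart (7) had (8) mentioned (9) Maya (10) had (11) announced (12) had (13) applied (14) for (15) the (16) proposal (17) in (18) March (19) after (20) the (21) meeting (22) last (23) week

The displaced element is "Owen" (word 1).
It is linked across 3 clause boundaries (Ø → Ø → Ø).
It functions as the subject of "applied", so the gap sits immediately after word 11 ("announced").
Base order: The manager had said Bart had mentioned Maya had announced that Owen had applied for the proposal in March after the meeting last week.

11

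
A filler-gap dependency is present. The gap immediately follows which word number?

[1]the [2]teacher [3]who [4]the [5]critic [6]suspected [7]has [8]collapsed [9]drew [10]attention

6

The displaced element is "the teacher" (word 2).
It is linked across 1 clause boundary (Ø).
It functions as the subject of "collapsed", so the gap sits immediately after word 6 ("suspected").
Base order: The critic suspected that the teacher has collapsed.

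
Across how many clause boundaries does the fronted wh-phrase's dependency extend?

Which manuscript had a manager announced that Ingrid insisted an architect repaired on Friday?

2

"which manuscript" is extracted from the object of "repaired".
Boundaries crossed, outermost first: [that], [Ø] — 2 in total.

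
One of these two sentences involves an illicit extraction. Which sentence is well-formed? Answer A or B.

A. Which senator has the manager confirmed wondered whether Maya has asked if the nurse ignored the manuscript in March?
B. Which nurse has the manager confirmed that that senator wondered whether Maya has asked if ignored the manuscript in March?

In B, the wh-phrase is extracted from inside a wh-island (introduced by "whether"), which blocks movement.
In A, the extraction path crosses only that-complement boundaries, which are transparent.
So A is grammatical.

A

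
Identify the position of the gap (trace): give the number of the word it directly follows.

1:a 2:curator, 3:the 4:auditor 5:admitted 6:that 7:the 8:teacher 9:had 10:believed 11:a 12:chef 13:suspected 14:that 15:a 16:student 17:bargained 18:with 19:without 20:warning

The displaced element is "a curator" (word 2).
It is linked across 3 clause boundaries (that → Ø → that).
It functions as the object of the preposition "with" of "bargained", so the gap sits immediately after word 18 ("with").
Base order: The auditor admitted that the teacher had believed a chef suspected that a student bargained with a curator without warning.

18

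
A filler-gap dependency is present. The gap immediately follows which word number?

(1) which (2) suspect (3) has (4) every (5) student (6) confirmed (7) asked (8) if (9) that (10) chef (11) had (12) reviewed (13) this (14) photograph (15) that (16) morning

The displaced element is "which suspect" (word 2).
It is linked across 1 clause boundary (Ø).
It functions as the subject of "asked", so the gap sits immediately after word 6 ("confirmed").
Base order: Every student has confirmed which suspect asked if that chef had reviewed this photograph that morning.

6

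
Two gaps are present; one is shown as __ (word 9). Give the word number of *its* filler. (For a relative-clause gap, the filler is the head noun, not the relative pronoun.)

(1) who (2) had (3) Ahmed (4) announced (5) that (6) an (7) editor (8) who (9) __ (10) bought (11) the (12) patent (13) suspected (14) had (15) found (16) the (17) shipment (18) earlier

The marked gap is inside the relative clause, the subject of "bought".
Its filler is the head noun "editor" (via "who"), at word 7.
(The other dependency links word 1 to a gap after word 13.)

7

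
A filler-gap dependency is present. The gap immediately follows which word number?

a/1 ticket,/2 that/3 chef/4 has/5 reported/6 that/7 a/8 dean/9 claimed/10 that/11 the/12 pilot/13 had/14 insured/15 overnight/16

The displaced element is "a ticket" (word 2).
It is linked across 2 clause boundaries (that → that).
It functions as the direct object of "insured", so the gap sits immediately after word 15 ("insured").
Base order: That chef has reported that a dean claimed that the pilot had insured a ticket overnight.

15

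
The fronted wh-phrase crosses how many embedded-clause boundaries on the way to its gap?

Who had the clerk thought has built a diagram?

1

"who" is extracted from the subject of "built".
Boundaries crossed, outermost first: [Ø] — 1 in total.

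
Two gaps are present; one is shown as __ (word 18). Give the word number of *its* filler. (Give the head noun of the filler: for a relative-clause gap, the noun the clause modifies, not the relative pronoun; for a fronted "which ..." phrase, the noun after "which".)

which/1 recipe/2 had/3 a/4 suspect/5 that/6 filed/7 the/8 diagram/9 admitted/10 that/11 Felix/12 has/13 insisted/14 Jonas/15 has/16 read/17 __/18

2

The marked gap is the direct object of "read".
Its filler is the fronted wh-phrase "which recipe", at word 2.
(The other dependency links word 5 to a gap after word 6.)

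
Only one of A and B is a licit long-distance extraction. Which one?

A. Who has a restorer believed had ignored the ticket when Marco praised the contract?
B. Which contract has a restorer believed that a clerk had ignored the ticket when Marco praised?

In B, the wh-phrase is extracted from inside an adjunct island (introduced by "when"), which blocks movement.
In A, the extraction path crosses only that-complement boundaries, which are transparent.
So A is grammatical.

A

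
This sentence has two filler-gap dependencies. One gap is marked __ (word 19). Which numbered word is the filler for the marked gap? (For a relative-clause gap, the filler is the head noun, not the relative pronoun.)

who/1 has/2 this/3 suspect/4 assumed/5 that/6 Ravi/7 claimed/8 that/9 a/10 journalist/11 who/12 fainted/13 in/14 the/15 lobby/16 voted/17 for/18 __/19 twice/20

The marked gap is the object of the preposition "for" of "voted".
Its filler is the fronted wh-phrase "who", at word 1.
(The other dependency links word 11 to a gap after word 12.)

1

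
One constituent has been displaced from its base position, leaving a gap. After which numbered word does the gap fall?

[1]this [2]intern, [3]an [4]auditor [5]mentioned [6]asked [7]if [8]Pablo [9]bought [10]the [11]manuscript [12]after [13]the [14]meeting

5

The displaced element is "this intern" (word 2).
It is linked across 1 clause boundary (Ø).
It functions as the subject of "asked", so the gap sits immediately after word 5 ("mentioned").
Base order: An auditor mentioned this intern asked if Pablo bought the manuscript after the meeting.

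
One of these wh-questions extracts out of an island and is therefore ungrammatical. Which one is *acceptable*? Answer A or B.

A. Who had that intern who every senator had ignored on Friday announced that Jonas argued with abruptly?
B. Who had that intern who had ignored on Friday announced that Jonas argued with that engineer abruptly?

In B, the wh-phrase is extracted from inside a complex-NP island (relative clause) (introduced by "who"), which blocks movement.
In A, the extraction path crosses only that-complement boundaries, which are transparent.
So A is grammatical.

A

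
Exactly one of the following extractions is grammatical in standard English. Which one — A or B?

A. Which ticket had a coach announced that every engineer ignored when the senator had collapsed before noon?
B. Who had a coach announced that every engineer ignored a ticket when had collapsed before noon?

A

In B, the wh-phrase is extracted from inside an adjunct island (introduced by "when"), which blocks movement.
In A, the extraction path crosses only that-complement boundaries, which are transparent.
So A is grammatical.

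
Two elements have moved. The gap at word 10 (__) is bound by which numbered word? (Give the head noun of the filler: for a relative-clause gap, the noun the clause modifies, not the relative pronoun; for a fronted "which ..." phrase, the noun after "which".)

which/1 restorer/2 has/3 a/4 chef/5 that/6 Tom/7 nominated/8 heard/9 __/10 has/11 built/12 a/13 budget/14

The marked gap is the subject of "built".
Its filler is the fronted wh-phrase "which restorer", at word 2.
(The other dependency links word 5 to a gap after word 8.)

2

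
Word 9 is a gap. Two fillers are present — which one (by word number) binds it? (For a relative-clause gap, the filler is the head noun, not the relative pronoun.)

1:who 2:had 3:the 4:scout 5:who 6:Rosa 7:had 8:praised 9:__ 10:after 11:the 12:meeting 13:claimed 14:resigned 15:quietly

The marked gap is inside the relative clause, the direct object of "praised".
Its filler is the head noun "scout" (via "who"), at word 4.
(The other dependency links word 1 to a gap after word 13.)

4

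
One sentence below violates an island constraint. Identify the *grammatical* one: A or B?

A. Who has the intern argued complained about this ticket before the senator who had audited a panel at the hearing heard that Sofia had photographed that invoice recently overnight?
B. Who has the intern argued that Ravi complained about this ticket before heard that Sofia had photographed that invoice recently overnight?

In B, the wh-phrase is extracted from inside an adjunct island (introduced by "before"), which blocks movement.
In A, the extraction path crosses only that-complement boundaries, which are transparent.
So A is grammatical.

A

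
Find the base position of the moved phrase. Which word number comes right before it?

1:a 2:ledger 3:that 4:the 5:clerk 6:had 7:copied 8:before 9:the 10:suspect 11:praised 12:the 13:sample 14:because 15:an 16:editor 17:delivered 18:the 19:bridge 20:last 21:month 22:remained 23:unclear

The displaced element is "a ledger" (word 2).
It functions as the direct object of "copied", so the gap sits immediately after word 7 ("copied").
Base order: The clerk had copied a ledger before the suspect praised the sample because an editor delivered the bridge last month.

7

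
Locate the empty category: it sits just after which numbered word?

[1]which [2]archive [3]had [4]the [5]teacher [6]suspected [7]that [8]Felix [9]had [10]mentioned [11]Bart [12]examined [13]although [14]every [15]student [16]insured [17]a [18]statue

The displaced element is "which archive" (word 2).
It is linked across 2 clause boundaries (that → Ø).
It functions as the direct object of "examined", so the gap sits immediately after word 12 ("examined").
Base order: The teacher had suspected that Felix had mentioned Bart examined which archive although every student insured a statue.

12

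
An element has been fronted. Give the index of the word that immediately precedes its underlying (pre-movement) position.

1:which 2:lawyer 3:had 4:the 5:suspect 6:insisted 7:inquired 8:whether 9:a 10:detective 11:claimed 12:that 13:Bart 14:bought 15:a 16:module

6

The displaced element is "which lawyer" (word 2).
It is linked across 1 clause boundary (Ø).
It functions as the subject of "inquired", so the gap sits immediately after word 6 ("insisted").
Base order: The suspect had insisted that which lawyer inquired whether a detective claimed that Bart bought a module.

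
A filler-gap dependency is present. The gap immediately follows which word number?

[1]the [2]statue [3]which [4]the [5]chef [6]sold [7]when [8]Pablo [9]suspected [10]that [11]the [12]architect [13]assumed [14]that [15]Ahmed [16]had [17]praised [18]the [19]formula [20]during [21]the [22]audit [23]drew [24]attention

6

The displaced element is "the statue" (word 2).
It functions as the direct object of "sold", so the gap sits immediately after word 6 ("sold").
Base order: The chef sold the statue when Pablo suspected that the architect assumed that Ahmed had praised the formula during the audit.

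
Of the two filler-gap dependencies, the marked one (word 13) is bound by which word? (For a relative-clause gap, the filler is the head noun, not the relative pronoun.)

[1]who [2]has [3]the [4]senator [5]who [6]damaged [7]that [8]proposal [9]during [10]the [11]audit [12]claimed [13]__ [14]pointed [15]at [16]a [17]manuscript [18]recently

1

The marked gap is the subject of "pointed".
Its filler is the fronted wh-phrase "who", at word 1.
(The other dependency links word 4 to a gap after word 5.)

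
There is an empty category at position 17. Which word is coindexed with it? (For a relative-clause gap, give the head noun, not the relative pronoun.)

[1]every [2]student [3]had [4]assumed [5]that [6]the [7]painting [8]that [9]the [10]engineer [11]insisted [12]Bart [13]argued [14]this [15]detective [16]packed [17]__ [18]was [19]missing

7

The gap at 17 is the object of "packed", inside a relative clause.
The relative pronoun is "that" (word 8); it is bound by the head noun immediately before it.
Its filler is the head noun "painting", at word 7.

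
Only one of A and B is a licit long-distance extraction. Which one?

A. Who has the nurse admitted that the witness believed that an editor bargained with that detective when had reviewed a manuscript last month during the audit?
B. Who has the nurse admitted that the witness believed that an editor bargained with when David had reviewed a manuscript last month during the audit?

In A, the wh-phrase is extracted from inside an adjunct island (introduced by "when"), which blocks movement.
In B, the extraction path crosses only that-complement boundaries, which are transparent.
So B is grammatical.

B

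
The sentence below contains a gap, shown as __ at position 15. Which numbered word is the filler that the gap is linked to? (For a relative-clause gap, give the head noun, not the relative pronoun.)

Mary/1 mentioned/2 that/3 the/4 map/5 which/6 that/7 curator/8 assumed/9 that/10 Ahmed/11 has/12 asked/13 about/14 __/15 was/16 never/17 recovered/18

5

The gap at 15 is the prepositional object of "asked", inside a relative clause.
The relative pronoun is "which" (word 6); it is bound by the head noun immediately before it.
Its filler is the head noun "map", at word 5.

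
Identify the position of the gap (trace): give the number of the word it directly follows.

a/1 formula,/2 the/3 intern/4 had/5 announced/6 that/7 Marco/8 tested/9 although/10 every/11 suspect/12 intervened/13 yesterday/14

9

The displaced element is "a formula" (word 2).
It is linked across 1 clause boundary (that).
It functions as the direct object of "tested", so the gap sits immediately after word 9 ("tested").
Base order: The intern had announced that Marco tested a formula although every suspect intervened yesterday.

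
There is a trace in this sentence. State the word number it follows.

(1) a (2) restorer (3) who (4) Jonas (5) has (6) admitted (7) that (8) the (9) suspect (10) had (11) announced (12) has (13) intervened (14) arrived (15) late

The displaced element is "a restorer" (word 2).
It is linked across 2 clause boundaries (that → Ø).
It functions as the subject of "intervened", so the gap sits immediately after word 11 ("announced").
Base order: Jonas has admitted that the suspect had announced that a restorer has intervened.

11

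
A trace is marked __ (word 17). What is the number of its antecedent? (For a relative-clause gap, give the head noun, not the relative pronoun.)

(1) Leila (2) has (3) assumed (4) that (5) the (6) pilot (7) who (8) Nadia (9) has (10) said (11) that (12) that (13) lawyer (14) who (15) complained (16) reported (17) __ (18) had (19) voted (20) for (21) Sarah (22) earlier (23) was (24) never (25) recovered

The gap at 17 is the subject of "voted", inside a relative clause.
The relative pronoun is "who" (word 7); it is bound by the head noun immediately before it.
Its filler is the head noun "pilot", at word 6.

6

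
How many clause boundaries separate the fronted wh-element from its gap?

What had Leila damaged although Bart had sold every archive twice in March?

0

"what" originates inside the matrix clause — no clause boundary is crossed.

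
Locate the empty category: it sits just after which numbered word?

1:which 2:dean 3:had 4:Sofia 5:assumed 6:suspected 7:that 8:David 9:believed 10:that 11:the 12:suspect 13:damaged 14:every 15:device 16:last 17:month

The displaced element is "which dean" (word 2).
It is linked across 1 clause boundary (Ø).
It functions as the subject of "suspected", so the gap sits immediately after word 5 ("assumed").
Base order: Sofia had assumed which dean suspected that David believed that the suspect damaged every device last month.

5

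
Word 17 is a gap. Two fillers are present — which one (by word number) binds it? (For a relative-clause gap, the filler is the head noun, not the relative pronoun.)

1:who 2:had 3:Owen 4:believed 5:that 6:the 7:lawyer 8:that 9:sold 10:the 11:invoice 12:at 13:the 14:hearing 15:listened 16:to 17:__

1

The marked gap is the object of the preposition "to" of "listened".
Its filler is the fronted wh-phrase "who", at word 1.
(The other dependency links word 7 to a gap after word 8.)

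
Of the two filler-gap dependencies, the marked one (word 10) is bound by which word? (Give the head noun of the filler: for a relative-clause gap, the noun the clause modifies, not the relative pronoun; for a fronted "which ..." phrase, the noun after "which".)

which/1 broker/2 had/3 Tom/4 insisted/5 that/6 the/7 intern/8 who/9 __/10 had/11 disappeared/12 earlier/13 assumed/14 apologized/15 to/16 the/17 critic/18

8

The marked gap is inside the relative clause, the subject of "disappeared".
Its filler is the head noun "intern" (via "who"), at word 8.
(The other dependency links word 2 to a gap after word 14.)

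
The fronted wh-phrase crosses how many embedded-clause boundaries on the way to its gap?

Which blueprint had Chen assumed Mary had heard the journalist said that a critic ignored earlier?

"which blueprint" is extracted from the object of "ignored".
Boundaries crossed, outermost first: [Ø], [Ø], [that] — 3 in total.

3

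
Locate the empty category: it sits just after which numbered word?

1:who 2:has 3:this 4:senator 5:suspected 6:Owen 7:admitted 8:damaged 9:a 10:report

The displaced element is "who" (word 1).
It is linked across 2 clause boundaries (Ø → Ø).
It functions as the subject of "damaged", so the gap sits immediately after word 7 ("admitted").
Base order: This senator has suspected Owen admitted who damaged a report.

7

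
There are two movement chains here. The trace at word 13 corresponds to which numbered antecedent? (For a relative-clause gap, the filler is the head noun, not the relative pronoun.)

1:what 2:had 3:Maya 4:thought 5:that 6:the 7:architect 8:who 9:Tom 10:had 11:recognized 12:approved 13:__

The marked gap is the direct object of "approved".
Its filler is the fronted wh-phrase "what", at word 1.
(The other dependency links word 7 to a gap after word 11.)

1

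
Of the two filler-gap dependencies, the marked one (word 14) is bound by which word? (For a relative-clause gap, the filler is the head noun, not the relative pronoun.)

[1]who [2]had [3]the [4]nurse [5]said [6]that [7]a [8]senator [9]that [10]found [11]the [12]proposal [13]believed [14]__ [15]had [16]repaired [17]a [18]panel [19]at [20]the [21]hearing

1

The marked gap is the subject of "repaired".
Its filler is the fronted wh-phrase "who", at word 1.
(The other dependency links word 8 to a gap after word 9.)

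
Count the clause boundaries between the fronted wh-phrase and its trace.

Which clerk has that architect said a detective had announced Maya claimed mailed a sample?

3

"which clerk" is extracted from the subject of "mailed".
Boundaries crossed, outermost first: [Ø], [Ø], [Ø] — 3 in total.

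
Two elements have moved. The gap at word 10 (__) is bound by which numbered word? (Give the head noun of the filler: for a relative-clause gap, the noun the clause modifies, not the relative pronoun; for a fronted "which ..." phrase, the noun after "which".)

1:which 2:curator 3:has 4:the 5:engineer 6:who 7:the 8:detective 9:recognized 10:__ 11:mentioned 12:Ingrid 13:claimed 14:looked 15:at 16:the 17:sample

5

The marked gap is inside the relative clause, the direct object of "recognized".
Its filler is the head noun "engineer" (via "who"), at word 5.
(The other dependency links word 2 to a gap after word 13.)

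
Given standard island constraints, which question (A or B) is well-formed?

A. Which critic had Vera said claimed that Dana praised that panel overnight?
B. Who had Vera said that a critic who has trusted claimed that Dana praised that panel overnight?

A

In B, the wh-phrase is extracted from inside a complex-NP island (relative clause) (introduced by "who"), which blocks movement.
In A, the extraction path crosses only that-complement boundaries, which are transparent.
So A is grammatical.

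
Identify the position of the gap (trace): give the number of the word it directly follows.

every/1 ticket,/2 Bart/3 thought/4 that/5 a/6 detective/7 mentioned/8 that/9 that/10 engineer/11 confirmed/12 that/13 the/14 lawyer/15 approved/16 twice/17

16

The displaced element is "every ticket" (word 2).
It is linked across 3 clause boundaries (that → that → that).
It functions as the direct object of "approved", so the gap sits immediately after word 16 ("approved").
Base order: Bart thought that a detective mentioned that that engineer confirmed that the lawyer approved every ticket twice.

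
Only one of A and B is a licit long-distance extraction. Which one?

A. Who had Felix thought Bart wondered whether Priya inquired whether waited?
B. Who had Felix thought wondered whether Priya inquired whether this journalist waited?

In A, the wh-phrase is extracted from inside a wh-island (introduced by "whether"), which blocks movement.
In B, the extraction path crosses only that-complement boundaries, which are transparent.
So B is grammatical.

B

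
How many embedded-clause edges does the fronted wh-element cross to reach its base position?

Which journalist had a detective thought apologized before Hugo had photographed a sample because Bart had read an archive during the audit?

1

"which journalist" is extracted from the subject of "apologized".
Boundaries crossed, outermost first: [Ø] — 1 in total.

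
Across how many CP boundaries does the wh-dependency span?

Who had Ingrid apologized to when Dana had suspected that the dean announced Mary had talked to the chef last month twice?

"who" originates inside the matrix clause — no clause boundary is crossed.

0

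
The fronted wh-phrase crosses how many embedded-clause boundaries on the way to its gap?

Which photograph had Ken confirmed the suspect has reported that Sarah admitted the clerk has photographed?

"which photograph" is extracted from the object of "photographed".
Boundaries crossed, outermost first: [Ø], [that], [Ø] — 3 in total.

3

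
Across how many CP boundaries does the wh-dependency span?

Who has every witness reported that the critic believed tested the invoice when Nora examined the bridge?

2

"who" is extracted from the subject of "tested".
Boundaries crossed, outermost first: [that], [Ø] — 2 in total.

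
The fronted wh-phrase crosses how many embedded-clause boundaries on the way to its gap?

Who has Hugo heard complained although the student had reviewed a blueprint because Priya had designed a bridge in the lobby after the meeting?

1

"who" is extracted from the subject of "complained".
Boundaries crossed, outermost first: [Ø] — 1 in total.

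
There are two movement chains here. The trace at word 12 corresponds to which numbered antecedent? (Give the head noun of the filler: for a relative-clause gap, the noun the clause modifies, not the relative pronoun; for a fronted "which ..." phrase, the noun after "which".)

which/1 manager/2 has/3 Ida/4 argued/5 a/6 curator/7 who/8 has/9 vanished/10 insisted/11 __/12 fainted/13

2

The marked gap is the subject of "fainted".
Its filler is the fronted wh-phrase "which manager", at word 2.
(The other dependency links word 7 to a gap after word 8.)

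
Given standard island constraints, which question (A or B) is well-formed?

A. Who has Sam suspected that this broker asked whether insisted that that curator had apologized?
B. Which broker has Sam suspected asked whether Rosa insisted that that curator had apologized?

B

In A, the wh-phrase is extracted from inside a wh-island (introduced by "whether"), which blocks movement.
In B, the extraction path crosses only that-complement boundaries, which are transparent.
So B is grammatical.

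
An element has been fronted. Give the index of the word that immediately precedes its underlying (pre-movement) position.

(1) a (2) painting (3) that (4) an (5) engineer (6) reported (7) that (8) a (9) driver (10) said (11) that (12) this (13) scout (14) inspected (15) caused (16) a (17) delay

The displaced element is "a painting" (word 2).
It is linked across 2 clause boundaries (that → that).
It functions as the direct object of "inspected", so the gap sits immediately after word 14 ("inspected").
Base order: An engineer reported that a driver said that this scout inspected a painting.

14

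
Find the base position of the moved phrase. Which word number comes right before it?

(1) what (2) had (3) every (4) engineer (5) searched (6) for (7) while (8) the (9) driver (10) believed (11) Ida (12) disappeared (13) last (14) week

6

The displaced element is "what" (word 1).
It functions as the object of the preposition "for" of "searched", so the gap sits immediately after word 6 ("for").
Base order: Every engineer had searched for what while the driver believed Ida disappeared last week.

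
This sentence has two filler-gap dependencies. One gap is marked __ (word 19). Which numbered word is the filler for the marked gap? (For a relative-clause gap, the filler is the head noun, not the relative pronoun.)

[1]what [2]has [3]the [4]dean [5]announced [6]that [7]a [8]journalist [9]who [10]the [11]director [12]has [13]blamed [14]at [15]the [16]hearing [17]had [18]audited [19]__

The marked gap is the direct object of "audited".
Its filler is the fronted wh-phrase "what", at word 1.
(The other dependency links word 8 to a gap after word 13.)

1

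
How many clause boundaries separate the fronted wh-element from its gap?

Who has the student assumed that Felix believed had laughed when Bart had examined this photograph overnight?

2

"who" is extracted from the subject of "laughed".
Boundaries crossed, outermost first: [that], [Ø] — 2 in total.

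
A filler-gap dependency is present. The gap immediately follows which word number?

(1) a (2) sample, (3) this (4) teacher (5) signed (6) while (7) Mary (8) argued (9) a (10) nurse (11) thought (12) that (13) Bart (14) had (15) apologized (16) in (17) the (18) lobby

5

The displaced element is "a sample" (word 2).
It functions as the direct object of "signed", so the gap sits immediately after word 5 ("signed").
Base order: This teacher signed a sample while Mary argued a nurse thought that Bart had apologized in the lobby.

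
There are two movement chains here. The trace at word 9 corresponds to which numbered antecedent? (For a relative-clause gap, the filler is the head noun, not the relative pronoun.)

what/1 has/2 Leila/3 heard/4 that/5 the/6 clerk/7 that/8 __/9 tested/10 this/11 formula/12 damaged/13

7

The marked gap is inside the relative clause, the subject of "tested".
Its filler is the head noun "clerk" (via "that"), at word 7.
(The other dependency links word 1 to a gap after word 13.)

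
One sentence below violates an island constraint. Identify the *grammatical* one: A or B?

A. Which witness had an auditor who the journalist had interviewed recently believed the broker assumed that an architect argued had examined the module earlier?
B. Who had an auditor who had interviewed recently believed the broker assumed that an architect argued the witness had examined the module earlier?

A

In B, the wh-phrase is extracted from inside a complex-NP island (relative clause) (introduced by "who"), which blocks movement.
In A, the extraction path crosses only that-complement boundaries, which are transparent.
So A is grammatical.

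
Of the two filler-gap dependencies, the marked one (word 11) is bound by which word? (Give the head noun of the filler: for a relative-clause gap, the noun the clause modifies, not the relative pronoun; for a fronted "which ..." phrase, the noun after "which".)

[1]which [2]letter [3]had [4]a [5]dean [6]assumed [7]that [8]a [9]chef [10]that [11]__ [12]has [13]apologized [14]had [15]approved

9

The marked gap is inside the relative clause, the subject of "apologized".
Its filler is the head noun "chef" (via "that"), at word 9.
(The other dependency links word 2 to a gap after word 15.)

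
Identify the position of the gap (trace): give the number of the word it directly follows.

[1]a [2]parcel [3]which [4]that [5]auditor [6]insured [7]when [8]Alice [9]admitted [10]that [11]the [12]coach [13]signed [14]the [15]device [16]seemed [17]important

6

The displaced element is "a parcel" (word 2).
It functions as the direct object of "insured", so the gap sits immediately after word 6 ("insured").
Base order: That auditor insured a parcel when Alice admitted that the coach signed the device.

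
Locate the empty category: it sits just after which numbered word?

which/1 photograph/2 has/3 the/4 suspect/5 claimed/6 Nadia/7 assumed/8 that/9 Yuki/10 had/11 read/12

The displaced element is "which photograph" (word 2).
It is linked across 2 clause boundaries (Ø → that).
It functions as the direct object of "read", so the gap sits immediately after word 12 ("read").
Base order: The suspect has claimed Nadia assumed that Yuki had read which photograph.

12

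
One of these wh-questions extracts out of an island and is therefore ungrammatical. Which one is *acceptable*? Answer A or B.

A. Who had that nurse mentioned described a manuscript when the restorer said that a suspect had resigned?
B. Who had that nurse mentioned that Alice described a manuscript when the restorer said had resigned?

A

In B, the wh-phrase is extracted from inside an adjunct island (introduced by "when"), which blocks movement.
In A, the extraction path crosses only that-complement boundaries, which are transparent.
So A is grammatical.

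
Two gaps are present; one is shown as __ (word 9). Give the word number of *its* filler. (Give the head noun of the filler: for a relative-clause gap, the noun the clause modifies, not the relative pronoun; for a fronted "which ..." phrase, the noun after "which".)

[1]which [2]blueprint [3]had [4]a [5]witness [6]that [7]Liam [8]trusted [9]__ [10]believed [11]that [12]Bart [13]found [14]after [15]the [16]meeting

The marked gap is inside the relative clause, the direct object of "trusted".
Its filler is the head noun "witness" (via "that"), at word 5.
(The other dependency links word 2 to a gap after word 13.)

5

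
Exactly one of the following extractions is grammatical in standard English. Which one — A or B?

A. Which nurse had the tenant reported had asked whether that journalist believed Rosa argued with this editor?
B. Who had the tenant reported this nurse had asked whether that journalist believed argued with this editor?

In B, the wh-phrase is extracted from inside a wh-island (introduced by "whether"), which blocks movement.
In A, the extraction path crosses only that-complement boundaries, which are transparent.
So A is grammatical.

A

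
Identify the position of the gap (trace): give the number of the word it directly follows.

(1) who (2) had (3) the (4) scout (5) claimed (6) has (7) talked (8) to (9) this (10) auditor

5

The displaced element is "who" (word 1).
It is linked across 1 clause boundary (Ø).
It functions as the subject of "talked", so the gap sits immediately after word 5 ("claimed").
Base order: The scout had claimed who has talked to this auditor.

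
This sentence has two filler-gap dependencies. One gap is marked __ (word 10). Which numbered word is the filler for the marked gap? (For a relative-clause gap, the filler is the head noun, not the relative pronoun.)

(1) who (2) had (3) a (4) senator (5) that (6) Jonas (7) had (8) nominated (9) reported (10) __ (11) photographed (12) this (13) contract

1

The marked gap is the subject of "photographed".
Its filler is the fronted wh-phrase "who", at word 1.
(The other dependency links word 4 to a gap after word 8.)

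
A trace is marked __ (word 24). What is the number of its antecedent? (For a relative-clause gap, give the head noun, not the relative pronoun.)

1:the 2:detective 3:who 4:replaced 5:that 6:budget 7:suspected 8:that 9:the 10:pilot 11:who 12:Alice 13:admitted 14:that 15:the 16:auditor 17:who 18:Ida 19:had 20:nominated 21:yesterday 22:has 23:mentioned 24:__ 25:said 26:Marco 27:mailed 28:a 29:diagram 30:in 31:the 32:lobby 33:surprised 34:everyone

10

The gap at 24 is the subject of "said", inside a relative clause.
The relative pronoun is "who" (word 11); it is bound by the head noun immediately before it.
Its filler is the head noun "pilot", at word 10.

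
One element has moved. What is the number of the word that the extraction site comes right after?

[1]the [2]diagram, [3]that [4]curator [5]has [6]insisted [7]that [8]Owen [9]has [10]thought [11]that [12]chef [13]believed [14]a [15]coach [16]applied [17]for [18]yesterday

The displaced element is "the diagram" (word 2).
It is linked across 3 clause boundaries (that → Ø → Ø).
It functions as the object of the preposition "for" of "applied", so the gap sits immediately after word 17 ("for").
Base order: That curator has insisted that Owen has thought that chef believed a coach applied for the diagram yesterday.

17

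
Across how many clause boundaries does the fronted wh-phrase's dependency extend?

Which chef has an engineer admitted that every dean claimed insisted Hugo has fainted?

"which chef" is extracted from the subject of "insisted".
Boundaries crossed, outermost first: [that], [Ø] — 2 in total.

2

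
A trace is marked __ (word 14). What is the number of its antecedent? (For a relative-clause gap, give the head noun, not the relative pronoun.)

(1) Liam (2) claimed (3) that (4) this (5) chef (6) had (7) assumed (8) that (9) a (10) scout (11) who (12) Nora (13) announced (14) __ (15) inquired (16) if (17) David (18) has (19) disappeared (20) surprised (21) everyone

The gap at 14 is the subject of "inquired", inside a relative clause.
The relative pronoun is "who" (word 11); it is bound by the head noun immediately before it.
Its filler is the head noun "scout", at word 10.

10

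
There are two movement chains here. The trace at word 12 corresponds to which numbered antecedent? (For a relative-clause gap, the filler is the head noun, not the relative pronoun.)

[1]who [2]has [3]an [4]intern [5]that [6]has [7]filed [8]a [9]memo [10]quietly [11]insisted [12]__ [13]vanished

1

The marked gap is the subject of "vanished".
Its filler is the fronted wh-phrase "who", at word 1.
(The other dependency links word 4 to a gap after word 5.)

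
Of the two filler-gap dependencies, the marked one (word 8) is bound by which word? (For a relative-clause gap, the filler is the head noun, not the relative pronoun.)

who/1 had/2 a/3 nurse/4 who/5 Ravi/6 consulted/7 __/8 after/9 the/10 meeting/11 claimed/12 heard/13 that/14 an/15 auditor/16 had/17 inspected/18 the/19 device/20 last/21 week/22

4

The marked gap is inside the relative clause, the direct object of "consulted".
Its filler is the head noun "nurse" (via "who"), at word 4.
(The other dependency links word 1 to a gap after word 12.)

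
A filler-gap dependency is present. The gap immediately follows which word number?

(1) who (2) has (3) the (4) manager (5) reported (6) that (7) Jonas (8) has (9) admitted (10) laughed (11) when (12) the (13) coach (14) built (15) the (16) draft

9

The displaced element is "who" (word 1).
It is linked across 2 clause boundaries (that → Ø).
It functions as the subject of "laughed", so the gap sits immediately after word 9 ("admitted").
Base order: The manager has reported that Jonas has admitted that who laughed when the coach built the draft.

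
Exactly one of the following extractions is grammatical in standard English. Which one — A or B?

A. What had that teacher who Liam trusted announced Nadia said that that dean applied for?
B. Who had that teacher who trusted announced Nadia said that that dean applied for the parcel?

A

In B, the wh-phrase is extracted from inside a complex-NP island (relative clause) (introduced by "who"), which blocks movement.
In A, the extraction path crosses only that-complement boundaries, which are transparent.
So A is grammatical.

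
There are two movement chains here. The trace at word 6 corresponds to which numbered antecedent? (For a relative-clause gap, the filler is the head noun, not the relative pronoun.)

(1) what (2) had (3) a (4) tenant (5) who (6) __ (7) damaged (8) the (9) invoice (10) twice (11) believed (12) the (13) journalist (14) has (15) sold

4

The marked gap is inside the relative clause, the subject of "damaged".
Its filler is the head noun "tenant" (via "who"), at word 4.
(The other dependency links word 1 to a gap after word 15.)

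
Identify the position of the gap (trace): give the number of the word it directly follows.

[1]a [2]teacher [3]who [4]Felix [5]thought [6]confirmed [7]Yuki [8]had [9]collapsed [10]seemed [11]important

5

The displaced element is "a teacher" (word 2).
It is linked across 1 clause boundary (Ø).
It functions as the subject of "confirmed", so the gap sits immediately after word 5 ("thought").
Base order: Felix thought that a teacher confirmed Yuki had collapsed.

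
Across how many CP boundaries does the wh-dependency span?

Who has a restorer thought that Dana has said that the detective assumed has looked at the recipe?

"who" is extracted from the subject of "looked".
Boundaries crossed, outermost first: [that], [that], [Ø] — 3 in total.

3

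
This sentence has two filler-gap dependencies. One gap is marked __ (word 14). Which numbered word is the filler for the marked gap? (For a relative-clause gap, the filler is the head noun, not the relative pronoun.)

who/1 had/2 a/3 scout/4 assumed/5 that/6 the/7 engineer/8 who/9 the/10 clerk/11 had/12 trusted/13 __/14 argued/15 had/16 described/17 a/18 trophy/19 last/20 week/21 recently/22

The marked gap is inside the relative clause, the direct object of "trusted".
Its filler is the head noun "engineer" (via "who"), at word 8.
(The other dependency links word 1 to a gap after word 15.)

8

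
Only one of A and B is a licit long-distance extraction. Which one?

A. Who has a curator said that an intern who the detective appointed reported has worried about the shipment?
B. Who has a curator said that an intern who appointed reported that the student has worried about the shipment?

In B, the wh-phrase is extracted from inside a complex-NP island (relative clause) (introduced by "who"), which blocks movement.
In A, the extraction path crosses only that-complement boundaries, which are transparent.
So A is grammatical.

A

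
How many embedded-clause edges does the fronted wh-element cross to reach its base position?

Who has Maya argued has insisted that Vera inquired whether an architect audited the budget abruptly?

"who" is extracted from the subject of "insisted".
Boundaries crossed, outermost first: [Ø] — 1 in total.

1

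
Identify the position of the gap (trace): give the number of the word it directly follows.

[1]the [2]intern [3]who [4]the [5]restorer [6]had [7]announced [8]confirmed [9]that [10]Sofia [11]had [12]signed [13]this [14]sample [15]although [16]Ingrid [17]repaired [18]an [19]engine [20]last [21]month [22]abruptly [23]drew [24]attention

7

The displaced element is "the intern" (word 2).
It is linked across 1 clause boundary (Ø).
It functions as the subject of "confirmed", so the gap sits immediately after word 7 ("announced").
Base order: The restorer had announced that the intern confirmed that Sofia had signed this sample although Ingrid repaired an engine last month abruptly.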